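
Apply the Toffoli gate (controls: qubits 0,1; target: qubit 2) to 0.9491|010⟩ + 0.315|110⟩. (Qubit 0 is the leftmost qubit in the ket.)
0.9491|010⟩ + 0.315|111⟩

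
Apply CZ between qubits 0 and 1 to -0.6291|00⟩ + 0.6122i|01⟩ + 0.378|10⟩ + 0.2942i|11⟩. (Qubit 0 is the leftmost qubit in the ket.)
-0.6291|00⟩ + 0.6122i|01⟩ + 0.378|10⟩ - 0.2942i|11⟩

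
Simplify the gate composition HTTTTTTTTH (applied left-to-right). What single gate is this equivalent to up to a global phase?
I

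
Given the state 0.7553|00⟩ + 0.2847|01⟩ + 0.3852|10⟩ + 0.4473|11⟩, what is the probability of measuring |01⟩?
0.08105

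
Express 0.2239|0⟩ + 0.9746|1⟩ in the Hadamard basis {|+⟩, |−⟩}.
0.8475|+⟩ - 0.5308|−⟩

With |ψ⟩ = α|0⟩ + β|1⟩, the Hadamard-basis coefficients are ⟨+|ψ⟩ = (α + β)/√2 and ⟨−|ψ⟩ = (α − β)/√2.
Here α = 0.2239, β = 0.9746: (α + β)/√2 = 0.8475, (α − β)/√2 = -0.5308.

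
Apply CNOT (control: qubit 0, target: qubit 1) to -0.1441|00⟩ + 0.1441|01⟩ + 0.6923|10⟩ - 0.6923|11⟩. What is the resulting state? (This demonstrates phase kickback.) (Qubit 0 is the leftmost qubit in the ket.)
-0.1441|00⟩ + 0.1441|01⟩ - 0.6923|10⟩ + 0.6923|11⟩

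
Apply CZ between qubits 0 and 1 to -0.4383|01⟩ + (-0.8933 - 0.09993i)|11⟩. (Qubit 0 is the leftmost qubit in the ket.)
-0.4383|01⟩ + (0.8933 + 0.09993i)|11⟩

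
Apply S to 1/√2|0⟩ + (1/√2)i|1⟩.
1/√2|0⟩ - 1/√2|1⟩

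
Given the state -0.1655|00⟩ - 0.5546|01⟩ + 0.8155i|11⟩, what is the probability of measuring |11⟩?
0.665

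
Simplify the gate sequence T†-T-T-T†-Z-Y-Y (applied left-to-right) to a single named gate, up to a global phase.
Z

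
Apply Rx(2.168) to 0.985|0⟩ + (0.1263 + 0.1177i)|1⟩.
(0.5648 - 0.1116i)|0⟩ + (0.05908 - 0.8155i)|1⟩

Rx(2.168) = [[cos(θ/2), −i·sin(θ/2)], [−i·sin(θ/2), cos(θ/2)]]; θ = 2.168, cos(θ/2) ≈ 0.467797, sin(θ/2) ≈ 0.883836.
With a = amp(|0⟩) = 0.985 and b = amp(|1⟩) = (0.1263 + 0.1177i):
new amp(|0⟩) = (0.467797)·a + (-0.883836i)·b = (0.5648 - 0.1116i)
new amp(|1⟩) = (-0.883836i)·a + (0.467797)·b = (0.05908 - 0.8155i)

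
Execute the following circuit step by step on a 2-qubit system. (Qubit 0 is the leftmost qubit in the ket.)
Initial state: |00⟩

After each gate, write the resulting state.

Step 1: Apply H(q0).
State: 1/√2|00⟩ + 1/√2|10⟩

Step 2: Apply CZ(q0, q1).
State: 1/√2|00⟩ + 1/√2|10⟩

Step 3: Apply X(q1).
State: 1/√2|01⟩ + 1/√2|11⟩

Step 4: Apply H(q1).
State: 1/2|00⟩ - 1/2|01⟩ + 1/2|10⟩ - 1/2|11⟩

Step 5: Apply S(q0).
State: 1/2|00⟩ - 1/2|01⟩ + (1/2)i|10⟩ - (1/2)i|11⟩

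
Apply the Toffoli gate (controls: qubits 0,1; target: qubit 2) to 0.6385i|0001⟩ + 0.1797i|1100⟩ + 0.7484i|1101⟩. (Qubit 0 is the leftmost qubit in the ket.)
0.6385i|0001⟩ + 0.1797i|1110⟩ + 0.7484i|1111⟩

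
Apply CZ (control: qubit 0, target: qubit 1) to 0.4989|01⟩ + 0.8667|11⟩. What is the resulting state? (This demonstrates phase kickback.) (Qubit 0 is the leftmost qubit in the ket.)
0.4989|01⟩ - 0.8667|11⟩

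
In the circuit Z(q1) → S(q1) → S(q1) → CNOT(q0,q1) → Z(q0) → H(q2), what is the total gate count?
6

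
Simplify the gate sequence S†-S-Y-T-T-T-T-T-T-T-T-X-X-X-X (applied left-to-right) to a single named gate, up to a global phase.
Y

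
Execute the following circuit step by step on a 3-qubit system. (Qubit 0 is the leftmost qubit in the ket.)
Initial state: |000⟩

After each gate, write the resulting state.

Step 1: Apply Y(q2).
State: i|001⟩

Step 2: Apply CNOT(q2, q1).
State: i|011⟩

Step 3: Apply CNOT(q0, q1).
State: i|011⟩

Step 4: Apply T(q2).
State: (-1/√2 + (1/√2)i)|011⟩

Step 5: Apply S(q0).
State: (-1/√2 + (1/√2)i)|011⟩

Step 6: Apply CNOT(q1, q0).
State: (-1/√2 + (1/√2)i)|111⟩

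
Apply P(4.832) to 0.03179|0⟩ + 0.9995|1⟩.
0.03179|0⟩ + (0.1193 - 0.9924i)|1⟩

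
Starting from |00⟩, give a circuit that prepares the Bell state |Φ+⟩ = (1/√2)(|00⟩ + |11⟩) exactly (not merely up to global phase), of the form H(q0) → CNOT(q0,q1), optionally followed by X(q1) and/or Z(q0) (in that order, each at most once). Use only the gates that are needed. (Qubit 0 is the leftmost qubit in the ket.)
H(q0) → CNOT(q0,q1)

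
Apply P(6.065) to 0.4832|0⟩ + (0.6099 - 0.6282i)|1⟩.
0.4832|0⟩ + (0.4595 - 0.7453i)|1⟩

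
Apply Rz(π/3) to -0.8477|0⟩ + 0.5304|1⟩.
(-0.7341 + 0.4239i)|0⟩ + (0.4593 + 0.2652i)|1⟩

Rz(π/3) = [[e^(−iθ/2), 0], [0, e^(iθ/2)]] with e^(±iθ/2) = cos(θ/2) ± i·sin(θ/2); θ = π/3, cos(θ/2) ≈ 0.866025, sin(θ/2) ≈ 0.5.
With a = amp(|0⟩) = -0.8477 and b = amp(|1⟩) = 0.5304:
new amp(|0⟩) = (0.866025 - 0.5i)·a = (-0.7341 + 0.4239i)
new amp(|1⟩) = (0.866025 + 0.5i)·b = (0.4593 + 0.2652i)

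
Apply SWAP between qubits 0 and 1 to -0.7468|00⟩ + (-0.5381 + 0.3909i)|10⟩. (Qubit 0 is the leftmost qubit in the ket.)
-0.7468|00⟩ + (-0.5381 + 0.3909i)|01⟩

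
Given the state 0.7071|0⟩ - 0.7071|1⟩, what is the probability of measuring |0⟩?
0.5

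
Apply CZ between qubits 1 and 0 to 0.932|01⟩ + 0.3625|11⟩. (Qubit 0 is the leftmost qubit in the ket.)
0.932|01⟩ - 0.3625|11⟩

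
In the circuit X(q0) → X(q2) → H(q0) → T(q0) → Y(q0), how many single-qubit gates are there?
5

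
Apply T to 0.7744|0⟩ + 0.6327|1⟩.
0.7744|0⟩ + (0.4474 + 0.4474i)|1⟩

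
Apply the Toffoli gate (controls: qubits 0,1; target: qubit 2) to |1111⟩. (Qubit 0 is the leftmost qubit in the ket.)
|1101⟩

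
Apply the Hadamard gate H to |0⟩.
1/√2|0⟩ + 1/√2|1⟩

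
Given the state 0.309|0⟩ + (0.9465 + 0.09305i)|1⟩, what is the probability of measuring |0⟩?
0.09548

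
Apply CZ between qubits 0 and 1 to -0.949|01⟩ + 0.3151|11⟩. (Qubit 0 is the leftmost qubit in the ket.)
-0.949|01⟩ - 0.3151|11⟩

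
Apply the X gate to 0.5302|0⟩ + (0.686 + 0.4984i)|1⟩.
(0.686 + 0.4984i)|0⟩ + 0.5302|1⟩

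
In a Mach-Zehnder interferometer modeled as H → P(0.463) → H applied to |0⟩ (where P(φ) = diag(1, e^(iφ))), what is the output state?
(0.9474 + 0.2233i)|0⟩ + (0.05264 - 0.2233i)|1⟩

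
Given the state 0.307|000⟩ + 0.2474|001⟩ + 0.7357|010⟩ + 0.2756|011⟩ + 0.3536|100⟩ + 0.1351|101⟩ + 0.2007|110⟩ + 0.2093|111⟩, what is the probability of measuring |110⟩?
0.04028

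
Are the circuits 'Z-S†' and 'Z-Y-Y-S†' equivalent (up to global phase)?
Yes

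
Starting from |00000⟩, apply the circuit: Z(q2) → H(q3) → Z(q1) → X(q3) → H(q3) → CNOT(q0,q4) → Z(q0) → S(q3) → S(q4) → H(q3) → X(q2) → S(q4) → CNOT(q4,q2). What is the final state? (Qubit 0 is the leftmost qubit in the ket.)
1/√2|00100⟩ + 1/√2|00110⟩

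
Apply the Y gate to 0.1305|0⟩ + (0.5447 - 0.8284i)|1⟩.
(-0.8284 - 0.5447i)|0⟩ + 0.1305i|1⟩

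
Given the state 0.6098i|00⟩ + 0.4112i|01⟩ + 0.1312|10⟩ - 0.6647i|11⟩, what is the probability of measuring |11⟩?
0.4418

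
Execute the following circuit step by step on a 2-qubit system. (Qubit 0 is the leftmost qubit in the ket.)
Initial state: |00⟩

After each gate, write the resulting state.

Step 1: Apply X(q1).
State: |01⟩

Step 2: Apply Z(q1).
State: -|01⟩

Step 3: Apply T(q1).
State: (-1/√2 - (1/√2)i)|01⟩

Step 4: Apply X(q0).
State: (-1/√2 - (1/√2)i)|11⟩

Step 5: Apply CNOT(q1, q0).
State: (-1/√2 - (1/√2)i)|01⟩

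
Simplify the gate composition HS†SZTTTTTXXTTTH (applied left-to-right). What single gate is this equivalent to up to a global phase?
X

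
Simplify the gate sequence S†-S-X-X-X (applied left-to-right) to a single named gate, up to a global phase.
X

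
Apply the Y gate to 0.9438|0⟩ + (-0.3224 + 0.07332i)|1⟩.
(0.07332 + 0.3224i)|0⟩ + 0.9438i|1⟩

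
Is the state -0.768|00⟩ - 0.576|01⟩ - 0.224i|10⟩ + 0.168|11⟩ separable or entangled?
Entangled

Writing the state as a|00⟩ + b|01⟩ + c|10⟩ + d|11⟩, it is a product state iff ad − bc = 0.
Here (a, b, c, d) = (-0.768, -0.576, -0.224i, 0.168): ad − bc = (-0.768)(0.168) − (-0.576)(-0.224i) = (-0.129 - 0.129i) ≠ 0, so the state is entangled.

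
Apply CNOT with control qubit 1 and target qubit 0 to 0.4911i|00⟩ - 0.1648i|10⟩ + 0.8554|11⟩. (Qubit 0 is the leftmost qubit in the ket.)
0.4911i|00⟩ + 0.8554|01⟩ - 0.1648i|10⟩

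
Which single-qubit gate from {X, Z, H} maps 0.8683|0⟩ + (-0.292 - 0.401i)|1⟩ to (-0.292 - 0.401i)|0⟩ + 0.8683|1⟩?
X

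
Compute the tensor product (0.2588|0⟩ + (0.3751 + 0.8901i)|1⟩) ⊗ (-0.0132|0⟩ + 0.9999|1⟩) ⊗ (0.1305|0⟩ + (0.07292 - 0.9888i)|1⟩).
-0.0004458|000⟩ + (-0.0002491 + 0.003378i)|001⟩ + 0.03377|010⟩ + (0.01887 - 0.2559i)|011⟩ + (-0.0006461 - 0.001533i)|100⟩ + (-0.01198 + 0.004039i)|101⟩ + (0.04895 + 0.1161i)|110⟩ + (0.9074 - 0.306i)|111⟩

amp(|b₁b₂…⟩) = product of the factor amplitudes for bits b₁, b₂, …; only kets whose every factor amplitude is nonzero survive.
|000⟩: (0.2588)(-0.0132)(0.1305) = -0.0004458
|001⟩: (0.2588)(-0.0132)(0.07292 - 0.9888i) = (-0.0002491 + 0.003378i)
|010⟩: (0.2588)(0.9999)(0.1305) = 0.03377
|011⟩: (0.2588)(0.9999)(0.07292 - 0.9888i) = (0.01887 - 0.2559i)
|100⟩: (0.3751 + 0.8901i)(-0.0132)(0.1305) = (-0.0006461 - 0.001533i)
|101⟩: (0.3751 + 0.8901i)(-0.0132)(0.07292 - 0.9888i) = (-0.01198 + 0.004039i)
|110⟩: (0.3751 + 0.8901i)(0.9999)(0.1305) = (0.04895 + 0.1161i)
|111⟩: (0.3751 + 0.8901i)(0.9999)(0.07292 - 0.9888i) = (0.9074 - 0.306i)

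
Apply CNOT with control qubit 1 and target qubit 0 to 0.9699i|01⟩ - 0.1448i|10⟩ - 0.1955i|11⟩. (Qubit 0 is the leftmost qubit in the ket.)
-0.1955i|01⟩ - 0.1448i|10⟩ + 0.9699i|11⟩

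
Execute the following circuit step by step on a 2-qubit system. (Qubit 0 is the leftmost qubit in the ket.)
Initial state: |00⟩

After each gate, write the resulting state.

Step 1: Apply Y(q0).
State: i|10⟩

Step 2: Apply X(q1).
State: i|11⟩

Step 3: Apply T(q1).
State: (-1/√2 + (1/√2)i)|11⟩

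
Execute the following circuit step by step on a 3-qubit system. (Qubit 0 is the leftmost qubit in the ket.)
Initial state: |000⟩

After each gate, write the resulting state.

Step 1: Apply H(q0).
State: 1/√2|000⟩ + 1/√2|100⟩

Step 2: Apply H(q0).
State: |000⟩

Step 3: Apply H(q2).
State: 1/√2|000⟩ + 1/√2|001⟩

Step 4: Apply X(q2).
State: 1/√2|000⟩ + 1/√2|001⟩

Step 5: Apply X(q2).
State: 1/√2|000⟩ + 1/√2|001⟩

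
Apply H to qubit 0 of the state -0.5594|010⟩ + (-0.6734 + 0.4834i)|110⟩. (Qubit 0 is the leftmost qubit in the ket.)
(-0.8717 + 0.3418i)|010⟩ + (0.08061 - 0.3418i)|110⟩

H on qubit 0 mixes each pair of kets that differ only in qubit 0: amplitudes (a, b) of (|…0…⟩, |…1…⟩) become ((a + b)/√2, (a − b)/√2). Kets absent from the input have amplitude 0.
(|010⟩, |110⟩): (a, b) = (-0.5594, (-0.6734 + 0.4834i)) → ((-0.8717 + 0.3418i), (0.08061 - 0.3418i))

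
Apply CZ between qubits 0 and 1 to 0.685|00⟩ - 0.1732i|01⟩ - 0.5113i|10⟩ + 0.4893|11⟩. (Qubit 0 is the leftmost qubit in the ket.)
0.685|00⟩ - 0.1732i|01⟩ - 0.5113i|10⟩ - 0.4893|11⟩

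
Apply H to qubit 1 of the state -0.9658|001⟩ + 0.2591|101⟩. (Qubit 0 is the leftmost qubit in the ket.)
-0.6829|001⟩ - 0.6829|011⟩ + 0.1832|101⟩ + 0.1832|111⟩

H on qubit 1 mixes each pair of kets that differ only in qubit 1: amplitudes (a, b) of (|…0…⟩, |…1…⟩) become ((a + b)/√2, (a − b)/√2). Kets absent from the input have amplitude 0.
(|001⟩, |011⟩): (a, b) = (-0.9658, 0) → (-0.6829, -0.6829)
(|101⟩, |111⟩): (a, b) = (0.2591, 0) → (0.1832, 0.1832)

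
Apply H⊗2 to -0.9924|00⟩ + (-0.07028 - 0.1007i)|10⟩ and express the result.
(-0.5313 - 0.05035i)|00⟩ + (-0.5313 - 0.05035i)|01⟩ + (-0.4611 + 0.05035i)|10⟩ + (-0.4611 + 0.05035i)|11⟩

H⊗2 gives amp(|y⟩) = (1/2) Σ_x (−1)^(x·y) amp(|x⟩), where x·y is the number of positions in which both x and y have a 1.
|00⟩: (-0.9924 + (-0.07028 - 0.1007i))/2 = (-0.5313 - 0.05035i)
|01⟩: (-0.9924 + (-0.07028 - 0.1007i))/2 = (-0.5313 - 0.05035i)
|10⟩: (-0.9924 - (-0.07028 - 0.1007i))/2 = (-0.4611 + 0.05035i)
|11⟩: (-0.9924 - (-0.07028 - 0.1007i))/2 = (-0.4611 + 0.05035i)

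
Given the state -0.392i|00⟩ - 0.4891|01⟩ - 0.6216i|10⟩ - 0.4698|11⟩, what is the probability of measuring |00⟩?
0.1537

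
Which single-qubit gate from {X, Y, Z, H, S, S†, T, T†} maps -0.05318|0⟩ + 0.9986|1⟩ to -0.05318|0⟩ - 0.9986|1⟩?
Z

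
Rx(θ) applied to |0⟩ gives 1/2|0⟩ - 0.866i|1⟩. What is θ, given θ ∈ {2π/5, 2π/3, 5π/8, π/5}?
2π/3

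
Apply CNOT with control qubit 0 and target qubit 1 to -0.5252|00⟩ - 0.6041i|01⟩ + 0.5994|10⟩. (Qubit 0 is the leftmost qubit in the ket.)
-0.5252|00⟩ - 0.6041i|01⟩ + 0.5994|11⟩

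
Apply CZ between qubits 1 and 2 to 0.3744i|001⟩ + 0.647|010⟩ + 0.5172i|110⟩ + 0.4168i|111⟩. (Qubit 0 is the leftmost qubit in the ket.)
0.3744i|001⟩ + 0.647|010⟩ + 0.5172i|110⟩ - 0.4168i|111⟩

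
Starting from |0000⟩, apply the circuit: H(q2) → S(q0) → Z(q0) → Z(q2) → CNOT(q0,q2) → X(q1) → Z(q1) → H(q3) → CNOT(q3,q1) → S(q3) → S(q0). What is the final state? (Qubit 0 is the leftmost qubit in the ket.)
-(1/2)i|0001⟩ + (1/2)i|0011⟩ - 1/2|0100⟩ + 1/2|0110⟩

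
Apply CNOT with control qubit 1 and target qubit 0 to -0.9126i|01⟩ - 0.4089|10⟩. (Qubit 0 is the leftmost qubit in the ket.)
-0.4089|10⟩ - 0.9126i|11⟩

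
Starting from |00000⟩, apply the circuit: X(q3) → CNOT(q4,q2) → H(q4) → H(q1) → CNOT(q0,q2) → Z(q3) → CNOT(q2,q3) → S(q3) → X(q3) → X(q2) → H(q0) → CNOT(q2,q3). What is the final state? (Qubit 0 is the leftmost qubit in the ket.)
-(1/√8)i|00110⟩ - (1/√8)i|00111⟩ - (1/√8)i|01110⟩ - (1/√8)i|01111⟩ - (1/√8)i|10110⟩ - (1/√8)i|10111⟩ - (1/√8)i|11110⟩ - (1/√8)i|11111⟩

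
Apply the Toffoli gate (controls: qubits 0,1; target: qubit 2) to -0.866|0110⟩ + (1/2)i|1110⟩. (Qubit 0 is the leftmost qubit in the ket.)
-0.866|0110⟩ + (1/2)i|1100⟩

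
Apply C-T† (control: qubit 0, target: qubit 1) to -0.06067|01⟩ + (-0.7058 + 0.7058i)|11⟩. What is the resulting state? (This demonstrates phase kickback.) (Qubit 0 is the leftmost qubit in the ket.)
-0.06067|01⟩ + 0.9982i|11⟩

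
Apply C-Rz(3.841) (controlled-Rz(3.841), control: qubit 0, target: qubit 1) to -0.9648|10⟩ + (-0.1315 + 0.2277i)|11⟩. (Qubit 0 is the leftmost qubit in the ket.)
(0.3306 + 0.9064i)|10⟩ + (-0.1689 - 0.2016i)|11⟩

C-Rz(3.841) leaves the control-|0⟩ kets |00⟩, |01⟩ unchanged and applies Rz(3.841) to qubit 1 on the control-|1⟩ pair (|10⟩, |11⟩).
Rz(3.841) = [[e^(−iθ/2), 0], [0, e^(iθ/2)]] with e^(±iθ/2) = cos(θ/2) ± i·sin(θ/2); θ = 3.841, cos(θ/2) ≈ -0.342619, sin(θ/2) ≈ 0.939474.
With a = amp(|10⟩) = -0.9648 and b = amp(|11⟩) = (-0.1315 + 0.2277i):
new amp(|10⟩) = (-0.342619 - 0.939474i)·a = (0.3306 + 0.9064i)
new amp(|11⟩) = (-0.342619 + 0.939474i)·b = (-0.1689 - 0.2016i)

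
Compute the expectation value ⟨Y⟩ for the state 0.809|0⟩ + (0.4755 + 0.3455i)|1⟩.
0.559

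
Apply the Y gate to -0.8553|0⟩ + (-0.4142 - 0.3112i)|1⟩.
(-0.3112 + 0.4142i)|0⟩ - 0.8553i|1⟩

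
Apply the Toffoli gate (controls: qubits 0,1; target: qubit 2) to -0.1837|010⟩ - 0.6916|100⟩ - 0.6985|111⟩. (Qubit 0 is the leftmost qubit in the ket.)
-0.1837|010⟩ - 0.6916|100⟩ - 0.6985|110⟩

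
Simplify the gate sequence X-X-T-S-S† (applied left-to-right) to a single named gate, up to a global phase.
T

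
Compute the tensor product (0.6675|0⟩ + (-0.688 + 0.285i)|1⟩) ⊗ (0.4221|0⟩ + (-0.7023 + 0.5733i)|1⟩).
0.2818|00⟩ + (-0.4688 + 0.3827i)|01⟩ + (-0.2904 + 0.1203i)|10⟩ + (0.3198 - 0.5946i)|11⟩

amp(|b₁b₂…⟩) = product of the factor amplitudes for bits b₁, b₂, …; only kets whose every factor amplitude is nonzero survive.
|00⟩: (0.6675)(0.4221) = 0.2818
|01⟩: (0.6675)(-0.7023 + 0.5733i) = (-0.4688 + 0.3827i)
|10⟩: (-0.688 + 0.285i)(0.4221) = (-0.2904 + 0.1203i)
|11⟩: (-0.688 + 0.285i)(-0.7023 + 0.5733i) = (0.3198 - 0.5946i)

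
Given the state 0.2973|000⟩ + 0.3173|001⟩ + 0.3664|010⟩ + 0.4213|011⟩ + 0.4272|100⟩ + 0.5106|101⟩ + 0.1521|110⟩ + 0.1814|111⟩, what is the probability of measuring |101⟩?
0.2607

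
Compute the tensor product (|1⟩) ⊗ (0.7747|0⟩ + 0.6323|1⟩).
0.7747|10⟩ + 0.6323|11⟩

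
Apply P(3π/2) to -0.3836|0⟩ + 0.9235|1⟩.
-0.3836|0⟩ - 0.9235i|1⟩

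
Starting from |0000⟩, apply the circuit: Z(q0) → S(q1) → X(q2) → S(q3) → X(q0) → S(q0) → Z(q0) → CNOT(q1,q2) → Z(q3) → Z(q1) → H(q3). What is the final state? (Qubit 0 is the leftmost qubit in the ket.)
-(1/√2)i|1010⟩ - (1/√2)i|1011⟩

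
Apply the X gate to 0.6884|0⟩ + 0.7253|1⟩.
0.7253|0⟩ + 0.6884|1⟩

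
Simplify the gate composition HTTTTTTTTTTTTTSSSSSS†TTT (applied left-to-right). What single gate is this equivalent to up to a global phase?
H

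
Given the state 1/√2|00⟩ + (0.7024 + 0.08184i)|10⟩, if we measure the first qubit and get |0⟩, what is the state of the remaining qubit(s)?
|0⟩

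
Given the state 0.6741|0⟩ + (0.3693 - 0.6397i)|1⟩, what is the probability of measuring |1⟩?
0.5456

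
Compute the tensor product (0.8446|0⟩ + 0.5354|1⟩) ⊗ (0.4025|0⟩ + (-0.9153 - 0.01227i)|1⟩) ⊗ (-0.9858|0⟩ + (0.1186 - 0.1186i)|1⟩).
-0.3351|000⟩ + (0.04032 - 0.04032i)|001⟩ + (0.7621 + 0.01022i)|010⟩ + (-0.09291 + 0.09046i)|011⟩ - 0.2124|100⟩ + (0.02556 - 0.02556i)|101⟩ + (0.4831 + 0.006476i)|110⟩ + (-0.0589 + 0.05734i)|111⟩

amp(|b₁b₂…⟩) = product of the factor amplitudes for bits b₁, b₂, …; only kets whose every factor amplitude is nonzero survive.
|000⟩: (0.8446)(0.4025)(-0.9858) = -0.3351
|001⟩: (0.8446)(0.4025)(0.1186 - 0.1186i) = (0.04032 - 0.04032i)
|010⟩: (0.8446)(-0.9153 - 0.01227i)(-0.9858) = (0.7621 + 0.01022i)
|011⟩: (0.8446)(-0.9153 - 0.01227i)(0.1186 - 0.1186i) = (-0.09291 + 0.09046i)
|100⟩: (0.5354)(0.4025)(-0.9858) = -0.2124
|101⟩: (0.5354)(0.4025)(0.1186 - 0.1186i) = (0.02556 - 0.02556i)
|110⟩: (0.5354)(-0.9153 - 0.01227i)(-0.9858) = (0.4831 + 0.006476i)
|111⟩: (0.5354)(-0.9153 - 0.01227i)(0.1186 - 0.1186i) = (-0.0589 + 0.05734i)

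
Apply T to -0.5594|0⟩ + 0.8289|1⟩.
-0.5594|0⟩ + (0.5861 + 0.5861i)|1⟩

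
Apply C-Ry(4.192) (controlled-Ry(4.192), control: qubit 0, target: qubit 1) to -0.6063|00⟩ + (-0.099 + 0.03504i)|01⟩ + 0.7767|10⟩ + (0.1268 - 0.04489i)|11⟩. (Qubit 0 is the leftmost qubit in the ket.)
-0.6063|00⟩ + (-0.099 + 0.03504i)|01⟩ + (-0.4991 + 0.03884i)|10⟩ + (0.6084 + 0.02251i)|11⟩

C-Ry(4.192) leaves the control-|0⟩ kets |00⟩, |01⟩ unchanged and applies Ry(4.192) to qubit 1 on the control-|1⟩ pair (|10⟩, |11⟩).
Ry(4.192) = [[cos(θ/2), −sin(θ/2)], [sin(θ/2), cos(θ/2)]]; θ = 4.192, cos(θ/2) ≈ -0.501389, sin(θ/2) ≈ 0.865222.
With a = amp(|10⟩) = 0.7767 and b = amp(|11⟩) = (0.1268 - 0.04489i):
new amp(|10⟩) = (-0.501389)·a + (-0.865222)·b = (-0.4991 + 0.03884i)
new amp(|11⟩) = (0.865222)·a + (-0.501389)·b = (0.6084 + 0.02251i)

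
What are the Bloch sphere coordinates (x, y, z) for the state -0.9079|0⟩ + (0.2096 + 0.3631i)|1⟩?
(-0.3806, -0.6593, 0.6485)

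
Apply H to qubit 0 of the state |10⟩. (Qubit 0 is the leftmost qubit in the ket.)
1/√2|00⟩ - 1/√2|10⟩

H on qubit 0 mixes each pair of kets that differ only in qubit 0: amplitudes (a, b) of (|…0…⟩, |…1…⟩) become ((a + b)/√2, (a − b)/√2). Kets absent from the input have amplitude 0.
(|00⟩, |10⟩): (a, b) = (0, 1) → (1/√2, -1/√2)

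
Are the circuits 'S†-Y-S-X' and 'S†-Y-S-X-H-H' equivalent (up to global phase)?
Yes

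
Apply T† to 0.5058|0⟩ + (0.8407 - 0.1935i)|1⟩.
0.5058|0⟩ + (0.4576 - 0.7313i)|1⟩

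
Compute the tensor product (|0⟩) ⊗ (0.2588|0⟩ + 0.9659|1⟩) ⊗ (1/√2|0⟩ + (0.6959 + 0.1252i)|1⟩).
0.183|000⟩ + (0.1801 + 0.0324i)|001⟩ + 0.683|010⟩ + (0.6722 + 0.1209i)|011⟩

amp(|b₁b₂…⟩) = product of the factor amplitudes for bits b₁, b₂, …; only kets whose every factor amplitude is nonzero survive.
|000⟩: (1)(0.2588)(1/√2) = 0.183
|001⟩: (1)(0.2588)(0.6959 + 0.1252i) = (0.1801 + 0.0324i)
|010⟩: (1)(0.9659)(1/√2) = 0.683
|011⟩: (1)(0.9659)(0.6959 + 0.1252i) = (0.6722 + 0.1209i)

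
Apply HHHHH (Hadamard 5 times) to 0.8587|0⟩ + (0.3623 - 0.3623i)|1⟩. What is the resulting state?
(0.8634 - 0.2562i)|0⟩ + (0.351 + 0.2562i)|1⟩

H² = I, so H^5 = H: a single Hadamard. With (a, b) = (0.8587, (0.3623 - 0.3623i)), H gives ((a + b)/√2, (a − b)/√2) = ((0.8634 - 0.2562i), (0.351 + 0.2562i)).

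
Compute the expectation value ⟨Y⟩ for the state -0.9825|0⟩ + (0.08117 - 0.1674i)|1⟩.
0.3289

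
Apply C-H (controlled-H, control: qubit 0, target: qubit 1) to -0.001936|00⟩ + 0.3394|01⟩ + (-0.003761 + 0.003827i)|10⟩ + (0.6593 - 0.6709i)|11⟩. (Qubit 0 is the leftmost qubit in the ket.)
-0.001936|00⟩ + 0.3394|01⟩ + (0.4635 - 0.4717i)|10⟩ + (-0.4689 + 0.4771i)|11⟩

C-H leaves the control-|0⟩ kets |00⟩, |01⟩ unchanged and applies H to qubit 1 on the control-|1⟩ pair (|10⟩, |11⟩).
H = [[1/√2, 1/√2], [1/√2, -1/√2]].
With a = amp(|10⟩) = (-0.003761 + 0.003827i) and b = amp(|11⟩) = (0.6593 - 0.6709i):
new amp(|10⟩) = (1/√2)·a + (1/√2)·b = (0.4635 - 0.4717i)
new amp(|11⟩) = (1/√2)·a + (-1/√2)·b = (-0.4689 + 0.4771i)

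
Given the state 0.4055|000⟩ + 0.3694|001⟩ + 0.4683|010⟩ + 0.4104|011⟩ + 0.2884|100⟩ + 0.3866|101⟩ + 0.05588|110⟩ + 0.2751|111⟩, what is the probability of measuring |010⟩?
0.2193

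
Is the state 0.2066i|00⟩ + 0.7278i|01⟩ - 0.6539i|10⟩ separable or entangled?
Entangled

Writing the state as a|00⟩ + b|01⟩ + c|10⟩ + d|11⟩, it is a product state iff ad − bc = 0.
Here (a, b, c, d) = (0.2066i, 0.7278i, -0.6539i, 0): ad − bc = (0.2066i)(0) − (0.7278i)(-0.6539i) = -0.4759 ≠ 0, so the state is entangled.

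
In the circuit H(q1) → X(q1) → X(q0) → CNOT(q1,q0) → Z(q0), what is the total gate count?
5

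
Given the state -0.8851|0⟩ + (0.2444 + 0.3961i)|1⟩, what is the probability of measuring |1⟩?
0.2166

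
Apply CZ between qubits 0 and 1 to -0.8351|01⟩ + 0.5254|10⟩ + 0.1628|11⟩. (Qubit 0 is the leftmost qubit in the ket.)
-0.8351|01⟩ + 0.5254|10⟩ - 0.1628|11⟩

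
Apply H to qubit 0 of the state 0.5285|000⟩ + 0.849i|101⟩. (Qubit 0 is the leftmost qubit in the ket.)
0.3737|000⟩ + 0.6003i|001⟩ + 0.3737|100⟩ - 0.6003i|101⟩

H on qubit 0 mixes each pair of kets that differ only in qubit 0: amplitudes (a, b) of (|…0…⟩, |…1…⟩) become ((a + b)/√2, (a − b)/√2). Kets absent from the input have amplitude 0.
(|000⟩, |100⟩): (a, b) = (0.5285, 0) → (0.3737, 0.3737)
(|001⟩, |101⟩): (a, b) = (0, 0.849i) → (0.6003i, -0.6003i)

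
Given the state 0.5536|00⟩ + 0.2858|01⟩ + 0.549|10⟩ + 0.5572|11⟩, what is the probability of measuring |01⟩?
0.08168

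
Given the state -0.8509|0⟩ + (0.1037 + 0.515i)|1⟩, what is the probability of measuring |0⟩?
0.724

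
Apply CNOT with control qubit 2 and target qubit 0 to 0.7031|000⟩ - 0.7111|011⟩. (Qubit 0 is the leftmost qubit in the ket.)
0.7031|000⟩ - 0.7111|111⟩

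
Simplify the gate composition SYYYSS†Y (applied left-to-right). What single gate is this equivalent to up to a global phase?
S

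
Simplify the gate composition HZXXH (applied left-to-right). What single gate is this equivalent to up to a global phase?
X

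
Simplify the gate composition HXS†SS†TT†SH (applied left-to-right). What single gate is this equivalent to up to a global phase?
Z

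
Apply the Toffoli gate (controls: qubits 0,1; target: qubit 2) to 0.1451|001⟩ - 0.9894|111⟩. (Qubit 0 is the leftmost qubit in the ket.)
0.1451|001⟩ - 0.9894|110⟩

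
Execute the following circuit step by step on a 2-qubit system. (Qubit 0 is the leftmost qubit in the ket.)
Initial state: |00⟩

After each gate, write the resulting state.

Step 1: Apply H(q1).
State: 1/√2|00⟩ + 1/√2|01⟩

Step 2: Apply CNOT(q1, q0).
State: 1/√2|00⟩ + 1/√2|11⟩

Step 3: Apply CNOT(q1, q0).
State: 1/√2|00⟩ + 1/√2|01⟩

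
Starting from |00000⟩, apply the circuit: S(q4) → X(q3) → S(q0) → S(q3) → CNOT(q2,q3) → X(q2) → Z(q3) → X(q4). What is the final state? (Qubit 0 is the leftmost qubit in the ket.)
-i|00111⟩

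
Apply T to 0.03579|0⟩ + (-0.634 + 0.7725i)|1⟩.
0.03579|0⟩ + (-0.9945 + 0.09793i)|1⟩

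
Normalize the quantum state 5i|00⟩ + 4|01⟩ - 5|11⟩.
0.6155i|00⟩ + 0.4924|01⟩ - 0.6155|11⟩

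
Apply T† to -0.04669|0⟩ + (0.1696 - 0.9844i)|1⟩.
-0.04669|0⟩ + (-0.5762 - 0.816i)|1⟩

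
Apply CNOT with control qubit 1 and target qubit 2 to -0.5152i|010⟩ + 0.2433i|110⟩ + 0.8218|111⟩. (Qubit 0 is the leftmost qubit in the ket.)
-0.5152i|011⟩ + 0.8218|110⟩ + 0.2433i|111⟩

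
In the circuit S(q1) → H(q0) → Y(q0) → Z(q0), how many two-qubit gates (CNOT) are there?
0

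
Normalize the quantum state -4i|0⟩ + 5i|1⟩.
-0.6247i|0⟩ + 0.7809i|1⟩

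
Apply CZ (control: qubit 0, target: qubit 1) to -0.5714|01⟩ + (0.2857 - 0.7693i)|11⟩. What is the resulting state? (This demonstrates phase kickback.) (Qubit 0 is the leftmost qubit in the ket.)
-0.5714|01⟩ + (-0.2857 + 0.7693i)|11⟩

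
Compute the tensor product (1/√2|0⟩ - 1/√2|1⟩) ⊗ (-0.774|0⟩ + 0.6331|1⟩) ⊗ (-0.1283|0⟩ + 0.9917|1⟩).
0.07022|000⟩ - 0.5428|001⟩ - 0.05744|010⟩ + 0.444|011⟩ - 0.07022|100⟩ + 0.5428|101⟩ + 0.05744|110⟩ - 0.444|111⟩

amp(|b₁b₂…⟩) = product of the factor amplitudes for bits b₁, b₂, …; only kets whose every factor amplitude is nonzero survive.
|000⟩: (1/√2)(-0.774)(-0.1283) = 0.07022
|001⟩: (1/√2)(-0.774)(0.9917) = -0.5428
|010⟩: (1/√2)(0.6331)(-0.1283) = -0.05744
|011⟩: (1/√2)(0.6331)(0.9917) = 0.444
|100⟩: (-1/√2)(-0.774)(-0.1283) = -0.07022
|101⟩: (-1/√2)(-0.774)(0.9917) = 0.5428
|110⟩: (-1/√2)(0.6331)(-0.1283) = 0.05744
|111⟩: (-1/√2)(0.6331)(0.9917) = -0.444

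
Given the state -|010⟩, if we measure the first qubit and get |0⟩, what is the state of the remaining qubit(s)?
-|10⟩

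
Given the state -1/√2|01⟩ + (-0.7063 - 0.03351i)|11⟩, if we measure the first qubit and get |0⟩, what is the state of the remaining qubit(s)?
-|1⟩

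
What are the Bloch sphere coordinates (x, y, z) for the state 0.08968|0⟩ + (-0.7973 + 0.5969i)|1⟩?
(-0.143, 0.1071, -0.9839)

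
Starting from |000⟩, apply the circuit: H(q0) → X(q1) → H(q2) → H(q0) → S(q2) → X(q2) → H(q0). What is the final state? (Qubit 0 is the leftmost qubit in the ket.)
(1/2)i|010⟩ + 1/2|011⟩ + (1/2)i|110⟩ + 1/2|111⟩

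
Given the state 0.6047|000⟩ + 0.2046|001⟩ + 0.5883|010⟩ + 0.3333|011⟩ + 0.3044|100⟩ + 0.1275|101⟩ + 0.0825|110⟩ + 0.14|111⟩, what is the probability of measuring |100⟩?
0.09266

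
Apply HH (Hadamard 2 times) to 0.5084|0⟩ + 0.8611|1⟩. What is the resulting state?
0.5084|0⟩ + 0.8611|1⟩

H² = I, so an even number of Hadamards cancels: H^2 = I and the state is unchanged.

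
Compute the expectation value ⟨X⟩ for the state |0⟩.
0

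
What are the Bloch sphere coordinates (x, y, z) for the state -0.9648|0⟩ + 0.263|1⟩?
(-0.5075, 0, 0.8617)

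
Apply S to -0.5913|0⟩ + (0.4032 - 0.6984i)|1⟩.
-0.5913|0⟩ + (0.6984 + 0.4032i)|1⟩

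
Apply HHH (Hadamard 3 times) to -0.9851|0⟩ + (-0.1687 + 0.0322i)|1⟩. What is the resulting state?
(-0.8159 + 0.02277i)|0⟩ + (-0.5773 - 0.02277i)|1⟩

H² = I, so H^3 = H: a single Hadamard. With (a, b) = (-0.9851, (-0.1687 + 0.0322i)), H gives ((a + b)/√2, (a − b)/√2) = ((-0.8159 + 0.02277i), (-0.5773 - 0.02277i)).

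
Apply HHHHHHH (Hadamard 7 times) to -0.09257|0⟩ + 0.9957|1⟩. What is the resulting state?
0.6386|0⟩ - 0.7695|1⟩

H² = I, so H^7 = H: a single Hadamard. With (a, b) = (-0.09257, 0.9957), H gives ((a + b)/√2, (a − b)/√2) = (0.6386, -0.7695).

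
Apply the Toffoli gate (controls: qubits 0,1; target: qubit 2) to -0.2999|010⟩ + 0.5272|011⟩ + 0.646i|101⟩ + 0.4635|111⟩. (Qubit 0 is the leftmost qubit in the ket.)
-0.2999|010⟩ + 0.5272|011⟩ + 0.646i|101⟩ + 0.4635|110⟩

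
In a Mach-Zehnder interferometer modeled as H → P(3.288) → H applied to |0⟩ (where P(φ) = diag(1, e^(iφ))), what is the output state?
(0.005349 - 0.07294i)|0⟩ + (0.9947 + 0.07294i)|1⟩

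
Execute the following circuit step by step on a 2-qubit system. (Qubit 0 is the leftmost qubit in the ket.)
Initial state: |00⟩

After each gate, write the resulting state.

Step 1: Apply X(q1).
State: |01⟩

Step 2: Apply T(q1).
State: (1/√2 + (1/√2)i)|01⟩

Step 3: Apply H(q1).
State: (1/2 + (1/2)i)|00⟩ + (-1/2 - (1/2)i)|01⟩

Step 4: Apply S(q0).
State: (1/2 + (1/2)i)|00⟩ + (-1/2 - (1/2)i)|01⟩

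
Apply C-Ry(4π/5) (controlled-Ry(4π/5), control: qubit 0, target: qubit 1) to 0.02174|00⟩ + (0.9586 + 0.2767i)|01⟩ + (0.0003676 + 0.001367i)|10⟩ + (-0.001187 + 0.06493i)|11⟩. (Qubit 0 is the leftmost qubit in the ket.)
0.02174|00⟩ + (0.9586 + 0.2767i)|01⟩ + (0.001242 - 0.06133i)|10⟩ + (-0.00001719 + 0.02136i)|11⟩

C-Ry(4π/5) leaves the control-|0⟩ kets |00⟩, |01⟩ unchanged and applies Ry(4π/5) to qubit 1 on the control-|1⟩ pair (|10⟩, |11⟩).
Ry(4π/5) = [[cos(θ/2), −sin(θ/2)], [sin(θ/2), cos(θ/2)]]; θ = 4π/5, cos(θ/2) ≈ 0.309017, sin(θ/2) ≈ 0.951057.
With a = amp(|10⟩) = (0.0003676 + 0.001367i) and b = amp(|11⟩) = (-0.001187 + 0.06493i):
new amp(|10⟩) = (0.309017)·a + (-0.951057)·b = (0.001242 - 0.06133i)
new amp(|11⟩) = (0.951057)·a + (0.309017)·b = (-0.00001719 + 0.02136i)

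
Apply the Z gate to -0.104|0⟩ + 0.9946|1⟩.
-0.104|0⟩ - 0.9946|1⟩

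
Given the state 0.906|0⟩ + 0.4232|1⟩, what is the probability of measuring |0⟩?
0.8208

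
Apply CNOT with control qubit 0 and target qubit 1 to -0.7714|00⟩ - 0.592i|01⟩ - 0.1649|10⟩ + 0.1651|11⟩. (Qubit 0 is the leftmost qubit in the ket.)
-0.7714|00⟩ - 0.592i|01⟩ + 0.1651|10⟩ - 0.1649|11⟩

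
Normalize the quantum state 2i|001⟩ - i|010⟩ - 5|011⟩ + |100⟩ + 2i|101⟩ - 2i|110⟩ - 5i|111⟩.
0.25i|001⟩ - 0.125i|010⟩ - 0.625|011⟩ + 0.125|100⟩ + 0.25i|101⟩ - 0.25i|110⟩ - 0.625i|111⟩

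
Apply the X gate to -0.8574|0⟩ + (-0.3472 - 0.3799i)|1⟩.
(-0.3472 - 0.3799i)|0⟩ - 0.8574|1⟩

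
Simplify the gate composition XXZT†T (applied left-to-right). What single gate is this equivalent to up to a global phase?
Z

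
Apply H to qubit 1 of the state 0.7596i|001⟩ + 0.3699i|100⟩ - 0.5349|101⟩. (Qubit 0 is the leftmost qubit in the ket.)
0.5371i|001⟩ + 0.5371i|011⟩ + 0.2616i|100⟩ - 0.3782|101⟩ + 0.2616i|110⟩ - 0.3782|111⟩

H on qubit 1 mixes each pair of kets that differ only in qubit 1: amplitudes (a, b) of (|…0…⟩, |…1…⟩) become ((a + b)/√2, (a − b)/√2). Kets absent from the input have amplitude 0.
(|001⟩, |011⟩): (a, b) = (0.7596i, 0) → (0.5371i, 0.5371i)
(|100⟩, |110⟩): (a, b) = (0.3699i, 0) → (0.2616i, 0.2616i)
(|101⟩, |111⟩): (a, b) = (-0.5349, 0) → (-0.3782, -0.3782)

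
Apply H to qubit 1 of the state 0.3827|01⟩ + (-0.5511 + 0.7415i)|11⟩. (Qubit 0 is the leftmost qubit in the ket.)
0.2706|00⟩ - 0.2706|01⟩ + (-0.3897 + 0.5243i)|10⟩ + (0.3897 - 0.5243i)|11⟩

H on qubit 1 mixes each pair of kets that differ only in qubit 1: amplitudes (a, b) of (|…0…⟩, |…1…⟩) become ((a + b)/√2, (a − b)/√2). Kets absent from the input have amplitude 0.
(|00⟩, |01⟩): (a, b) = (0, 0.3827) → (0.2706, -0.2706)
(|10⟩, |11⟩): (a, b) = (0, (-0.5511 + 0.7415i)) → ((-0.3897 + 0.5243i), (0.3897 - 0.5243i))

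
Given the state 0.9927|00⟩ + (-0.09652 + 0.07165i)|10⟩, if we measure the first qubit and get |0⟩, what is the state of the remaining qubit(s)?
|0⟩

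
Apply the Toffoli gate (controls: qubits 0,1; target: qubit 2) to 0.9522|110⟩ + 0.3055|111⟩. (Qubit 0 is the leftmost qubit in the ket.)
0.3055|110⟩ + 0.9522|111⟩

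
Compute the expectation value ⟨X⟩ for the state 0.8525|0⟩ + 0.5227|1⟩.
0.8912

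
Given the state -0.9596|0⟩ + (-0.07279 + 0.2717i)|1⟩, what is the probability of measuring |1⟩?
0.07912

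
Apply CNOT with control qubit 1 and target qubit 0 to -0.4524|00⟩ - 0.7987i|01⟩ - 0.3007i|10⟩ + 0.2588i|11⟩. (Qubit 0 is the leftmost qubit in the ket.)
-0.4524|00⟩ + 0.2588i|01⟩ - 0.3007i|10⟩ - 0.7987i|11⟩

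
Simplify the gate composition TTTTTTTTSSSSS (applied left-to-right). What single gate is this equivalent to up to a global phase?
S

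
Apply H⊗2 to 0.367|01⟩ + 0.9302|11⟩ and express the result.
0.6486|00⟩ - 0.6486|01⟩ - 0.2816|10⟩ + 0.2816|11⟩

H⊗2 gives amp(|y⟩) = (1/2) Σ_x (−1)^(x·y) amp(|x⟩), where x·y is the number of positions in which both x and y have a 1.
|00⟩: (0.367 + 0.9302)/2 = 0.6486
|01⟩: (-0.367 - 0.9302)/2 = -0.6486
|10⟩: (0.367 - 0.9302)/2 = -0.2816
|11⟩: (-0.367 + 0.9302)/2 = 0.2816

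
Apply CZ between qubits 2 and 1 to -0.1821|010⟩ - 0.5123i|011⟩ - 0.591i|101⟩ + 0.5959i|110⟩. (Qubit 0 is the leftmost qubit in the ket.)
-0.1821|010⟩ + 0.5123i|011⟩ - 0.591i|101⟩ + 0.5959i|110⟩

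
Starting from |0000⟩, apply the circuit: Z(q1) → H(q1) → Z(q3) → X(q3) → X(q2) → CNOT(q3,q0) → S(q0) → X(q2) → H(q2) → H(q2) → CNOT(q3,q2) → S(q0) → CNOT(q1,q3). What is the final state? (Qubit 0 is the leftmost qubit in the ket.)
-1/√2|1011⟩ - 1/√2|1110⟩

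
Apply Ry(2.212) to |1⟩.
-0.8939|0⟩ + 0.4482|1⟩

Ry(2.212) = [[cos(θ/2), −sin(θ/2)], [sin(θ/2), cos(θ/2)]]; θ = 2.212, cos(θ/2) ≈ 0.448241, sin(θ/2) ≈ 0.893913.
With a = amp(|0⟩) = 0 and b = amp(|1⟩) = 1:
new amp(|0⟩) = (0.448241)·a + (-0.893913)·b = -0.8939
new amp(|1⟩) = (0.893913)·a + (0.448241)·b = 0.4482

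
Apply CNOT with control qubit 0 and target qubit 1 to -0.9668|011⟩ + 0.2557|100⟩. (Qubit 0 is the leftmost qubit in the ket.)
-0.9668|011⟩ + 0.2557|110⟩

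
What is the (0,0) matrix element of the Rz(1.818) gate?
(0.6145 - 0.7889i)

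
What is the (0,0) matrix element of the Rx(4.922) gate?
-0.7772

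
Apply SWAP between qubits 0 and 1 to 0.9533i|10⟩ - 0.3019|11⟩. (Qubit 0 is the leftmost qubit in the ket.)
0.9533i|01⟩ - 0.3019|11⟩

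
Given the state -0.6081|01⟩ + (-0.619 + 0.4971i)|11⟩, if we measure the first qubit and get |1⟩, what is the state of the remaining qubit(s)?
(-0.7797 + 0.6262i)|1⟩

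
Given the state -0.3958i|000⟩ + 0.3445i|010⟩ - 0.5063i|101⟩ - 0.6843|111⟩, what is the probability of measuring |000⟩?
0.1567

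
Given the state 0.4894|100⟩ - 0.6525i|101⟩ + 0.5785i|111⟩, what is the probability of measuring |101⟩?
0.4258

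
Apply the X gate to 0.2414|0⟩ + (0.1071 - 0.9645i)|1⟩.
(0.1071 - 0.9645i)|0⟩ + 0.2414|1⟩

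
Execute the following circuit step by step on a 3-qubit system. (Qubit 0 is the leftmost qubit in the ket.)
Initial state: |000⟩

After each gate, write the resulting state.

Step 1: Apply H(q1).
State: 1/√2|000⟩ + 1/√2|010⟩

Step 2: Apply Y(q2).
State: (1/√2)i|001⟩ + (1/√2)i|011⟩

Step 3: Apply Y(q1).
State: 1/√2|001⟩ - 1/√2|011⟩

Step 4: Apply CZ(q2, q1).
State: 1/√2|001⟩ + 1/√2|011⟩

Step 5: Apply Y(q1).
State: -(1/√2)i|001⟩ + (1/√2)i|011⟩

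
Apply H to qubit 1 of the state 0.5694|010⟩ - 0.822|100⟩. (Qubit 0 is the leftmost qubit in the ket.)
0.4026|000⟩ - 0.4026|010⟩ - 0.5812|100⟩ - 0.5812|110⟩

H on qubit 1 mixes each pair of kets that differ only in qubit 1: amplitudes (a, b) of (|…0…⟩, |…1…⟩) become ((a + b)/√2, (a − b)/√2). Kets absent from the input have amplitude 0.
(|000⟩, |010⟩): (a, b) = (0, 0.5694) → (0.4026, -0.4026)
(|100⟩, |110⟩): (a, b) = (-0.822, 0) → (-0.5812, -0.5812)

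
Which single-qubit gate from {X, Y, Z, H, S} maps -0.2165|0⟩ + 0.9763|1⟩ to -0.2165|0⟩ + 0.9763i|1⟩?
S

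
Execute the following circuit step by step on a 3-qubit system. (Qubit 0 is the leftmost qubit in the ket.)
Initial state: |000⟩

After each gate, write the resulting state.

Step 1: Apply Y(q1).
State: i|010⟩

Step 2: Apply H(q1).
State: (1/√2)i|000⟩ - (1/√2)i|010⟩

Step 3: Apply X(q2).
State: (1/√2)i|001⟩ - (1/√2)i|011⟩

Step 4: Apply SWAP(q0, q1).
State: (1/√2)i|001⟩ - (1/√2)i|101⟩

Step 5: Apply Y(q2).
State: 1/√2|000⟩ - 1/√2|100⟩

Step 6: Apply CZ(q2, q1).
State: 1/√2|000⟩ - 1/√2|100⟩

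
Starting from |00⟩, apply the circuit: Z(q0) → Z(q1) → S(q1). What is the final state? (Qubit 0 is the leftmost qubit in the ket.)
|00⟩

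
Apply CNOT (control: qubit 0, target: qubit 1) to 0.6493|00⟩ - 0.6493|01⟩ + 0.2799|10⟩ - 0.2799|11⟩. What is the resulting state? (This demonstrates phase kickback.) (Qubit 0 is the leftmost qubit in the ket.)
0.6493|00⟩ - 0.6493|01⟩ - 0.2799|10⟩ + 0.2799|11⟩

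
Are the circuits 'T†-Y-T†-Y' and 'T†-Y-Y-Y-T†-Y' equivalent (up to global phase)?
Yes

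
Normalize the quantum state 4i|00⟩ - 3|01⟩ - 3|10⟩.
0.686i|00⟩ - 0.5145|01⟩ - 0.5145|10⟩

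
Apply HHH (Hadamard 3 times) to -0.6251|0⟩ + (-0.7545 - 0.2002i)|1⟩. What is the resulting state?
(-0.9755 - 0.1416i)|0⟩ + (0.0915 + 0.1416i)|1⟩

H² = I, so H^3 = H: a single Hadamard. With (a, b) = (-0.6251, (-0.7545 - 0.2002i)), H gives ((a + b)/√2, (a − b)/√2) = ((-0.9755 - 0.1416i), (0.0915 + 0.1416i)).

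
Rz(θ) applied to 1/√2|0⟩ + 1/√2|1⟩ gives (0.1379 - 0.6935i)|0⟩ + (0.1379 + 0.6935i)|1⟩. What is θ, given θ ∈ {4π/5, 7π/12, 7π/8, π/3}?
7π/8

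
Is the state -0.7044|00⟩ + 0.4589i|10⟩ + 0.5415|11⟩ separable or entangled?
Entangled

Writing the state as a|00⟩ + b|01⟩ + c|10⟩ + d|11⟩, it is a product state iff ad − bc = 0.
Here (a, b, c, d) = (-0.7044, 0, 0.4589i, 0.5415): ad − bc = (-0.7044)(0.5415) − (0)(0.4589i) = -0.3814 ≠ 0, so the state is entangled.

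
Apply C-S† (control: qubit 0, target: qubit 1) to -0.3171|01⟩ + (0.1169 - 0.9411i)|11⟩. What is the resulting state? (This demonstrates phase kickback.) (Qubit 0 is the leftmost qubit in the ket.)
-0.3171|01⟩ + (-0.9411 - 0.1169i)|11⟩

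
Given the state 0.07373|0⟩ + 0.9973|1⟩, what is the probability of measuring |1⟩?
0.9946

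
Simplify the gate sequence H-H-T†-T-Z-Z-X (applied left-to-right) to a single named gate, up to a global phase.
X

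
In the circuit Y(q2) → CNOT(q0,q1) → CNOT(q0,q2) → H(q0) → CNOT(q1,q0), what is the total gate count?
5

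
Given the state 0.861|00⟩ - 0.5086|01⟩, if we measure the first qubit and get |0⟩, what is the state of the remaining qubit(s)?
0.861|0⟩ - 0.5086|1⟩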